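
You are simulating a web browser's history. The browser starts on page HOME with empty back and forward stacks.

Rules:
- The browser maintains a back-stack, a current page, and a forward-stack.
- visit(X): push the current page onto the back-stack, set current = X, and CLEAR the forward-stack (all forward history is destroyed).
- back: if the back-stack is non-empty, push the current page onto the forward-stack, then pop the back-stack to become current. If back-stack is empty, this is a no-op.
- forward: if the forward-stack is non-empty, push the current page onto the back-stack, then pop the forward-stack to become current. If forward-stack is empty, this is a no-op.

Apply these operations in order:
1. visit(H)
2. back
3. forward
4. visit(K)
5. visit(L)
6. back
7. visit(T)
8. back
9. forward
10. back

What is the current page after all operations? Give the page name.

After 1 (visit(H)): cur=H back=1 fwd=0
After 2 (back): cur=HOME back=0 fwd=1
After 3 (forward): cur=H back=1 fwd=0
After 4 (visit(K)): cur=K back=2 fwd=0
After 5 (visit(L)): cur=L back=3 fwd=0
After 6 (back): cur=K back=2 fwd=1
After 7 (visit(T)): cur=T back=3 fwd=0
After 8 (back): cur=K back=2 fwd=1
After 9 (forward): cur=T back=3 fwd=0
After 10 (back): cur=K back=2 fwd=1

Answer: K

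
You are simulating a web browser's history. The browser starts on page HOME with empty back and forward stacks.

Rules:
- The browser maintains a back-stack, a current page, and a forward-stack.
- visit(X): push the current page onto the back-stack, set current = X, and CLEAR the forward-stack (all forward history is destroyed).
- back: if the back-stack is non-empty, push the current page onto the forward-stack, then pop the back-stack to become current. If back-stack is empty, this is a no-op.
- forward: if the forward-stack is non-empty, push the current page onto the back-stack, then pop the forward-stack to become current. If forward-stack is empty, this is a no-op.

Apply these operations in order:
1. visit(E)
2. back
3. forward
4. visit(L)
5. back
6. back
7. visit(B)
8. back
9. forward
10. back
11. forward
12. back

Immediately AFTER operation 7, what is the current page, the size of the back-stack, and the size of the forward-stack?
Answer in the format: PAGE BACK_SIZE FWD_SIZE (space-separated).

After 1 (visit(E)): cur=E back=1 fwd=0
After 2 (back): cur=HOME back=0 fwd=1
After 3 (forward): cur=E back=1 fwd=0
After 4 (visit(L)): cur=L back=2 fwd=0
After 5 (back): cur=E back=1 fwd=1
After 6 (back): cur=HOME back=0 fwd=2
After 7 (visit(B)): cur=B back=1 fwd=0

B 1 0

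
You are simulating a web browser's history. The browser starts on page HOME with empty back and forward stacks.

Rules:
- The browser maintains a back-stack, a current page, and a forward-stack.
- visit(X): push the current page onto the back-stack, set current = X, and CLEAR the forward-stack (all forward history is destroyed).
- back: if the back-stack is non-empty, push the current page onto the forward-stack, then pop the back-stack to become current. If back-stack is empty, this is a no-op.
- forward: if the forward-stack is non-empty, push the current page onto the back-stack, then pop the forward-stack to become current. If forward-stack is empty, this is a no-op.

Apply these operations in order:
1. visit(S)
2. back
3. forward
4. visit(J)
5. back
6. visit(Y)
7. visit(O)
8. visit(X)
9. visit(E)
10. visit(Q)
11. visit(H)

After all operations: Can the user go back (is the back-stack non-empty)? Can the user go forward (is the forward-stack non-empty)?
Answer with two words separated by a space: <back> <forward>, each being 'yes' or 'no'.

Answer: yes no

Derivation:
After 1 (visit(S)): cur=S back=1 fwd=0
After 2 (back): cur=HOME back=0 fwd=1
After 3 (forward): cur=S back=1 fwd=0
After 4 (visit(J)): cur=J back=2 fwd=0
After 5 (back): cur=S back=1 fwd=1
After 6 (visit(Y)): cur=Y back=2 fwd=0
After 7 (visit(O)): cur=O back=3 fwd=0
After 8 (visit(X)): cur=X back=4 fwd=0
After 9 (visit(E)): cur=E back=5 fwd=0
After 10 (visit(Q)): cur=Q back=6 fwd=0
After 11 (visit(H)): cur=H back=7 fwd=0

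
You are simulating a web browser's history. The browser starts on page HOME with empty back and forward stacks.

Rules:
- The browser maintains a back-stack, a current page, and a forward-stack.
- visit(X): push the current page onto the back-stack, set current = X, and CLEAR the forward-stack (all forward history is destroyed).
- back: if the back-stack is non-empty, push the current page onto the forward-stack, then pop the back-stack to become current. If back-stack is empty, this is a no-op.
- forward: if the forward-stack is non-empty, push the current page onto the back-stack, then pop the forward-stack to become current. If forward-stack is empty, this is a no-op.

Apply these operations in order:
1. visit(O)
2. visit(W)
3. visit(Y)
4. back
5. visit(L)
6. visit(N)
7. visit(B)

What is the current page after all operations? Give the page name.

After 1 (visit(O)): cur=O back=1 fwd=0
After 2 (visit(W)): cur=W back=2 fwd=0
After 3 (visit(Y)): cur=Y back=3 fwd=0
After 4 (back): cur=W back=2 fwd=1
After 5 (visit(L)): cur=L back=3 fwd=0
After 6 (visit(N)): cur=N back=4 fwd=0
After 7 (visit(B)): cur=B back=5 fwd=0

Answer: B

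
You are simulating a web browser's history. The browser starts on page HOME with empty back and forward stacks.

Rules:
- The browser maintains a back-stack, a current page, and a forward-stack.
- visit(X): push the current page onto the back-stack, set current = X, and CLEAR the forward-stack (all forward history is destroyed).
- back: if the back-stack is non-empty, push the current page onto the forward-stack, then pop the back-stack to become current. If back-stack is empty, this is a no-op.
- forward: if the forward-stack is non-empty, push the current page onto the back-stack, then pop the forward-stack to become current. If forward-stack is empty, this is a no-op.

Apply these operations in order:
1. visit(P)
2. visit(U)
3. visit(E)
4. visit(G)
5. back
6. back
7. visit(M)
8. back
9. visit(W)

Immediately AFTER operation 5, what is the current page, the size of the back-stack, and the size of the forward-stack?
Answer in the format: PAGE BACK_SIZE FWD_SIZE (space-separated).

After 1 (visit(P)): cur=P back=1 fwd=0
After 2 (visit(U)): cur=U back=2 fwd=0
After 3 (visit(E)): cur=E back=3 fwd=0
After 4 (visit(G)): cur=G back=4 fwd=0
After 5 (back): cur=E back=3 fwd=1

E 3 1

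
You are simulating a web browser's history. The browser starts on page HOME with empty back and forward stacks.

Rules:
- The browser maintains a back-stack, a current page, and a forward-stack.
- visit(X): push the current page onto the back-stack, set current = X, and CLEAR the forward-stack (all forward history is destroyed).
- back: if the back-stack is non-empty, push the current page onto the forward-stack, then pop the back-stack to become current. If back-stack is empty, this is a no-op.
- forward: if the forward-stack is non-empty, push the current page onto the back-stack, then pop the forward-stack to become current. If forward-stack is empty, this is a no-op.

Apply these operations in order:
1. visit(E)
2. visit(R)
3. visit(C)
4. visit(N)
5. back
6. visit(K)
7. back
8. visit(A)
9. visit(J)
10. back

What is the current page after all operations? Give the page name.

After 1 (visit(E)): cur=E back=1 fwd=0
After 2 (visit(R)): cur=R back=2 fwd=0
After 3 (visit(C)): cur=C back=3 fwd=0
After 4 (visit(N)): cur=N back=4 fwd=0
After 5 (back): cur=C back=3 fwd=1
After 6 (visit(K)): cur=K back=4 fwd=0
After 7 (back): cur=C back=3 fwd=1
After 8 (visit(A)): cur=A back=4 fwd=0
After 9 (visit(J)): cur=J back=5 fwd=0
After 10 (back): cur=A back=4 fwd=1

Answer: A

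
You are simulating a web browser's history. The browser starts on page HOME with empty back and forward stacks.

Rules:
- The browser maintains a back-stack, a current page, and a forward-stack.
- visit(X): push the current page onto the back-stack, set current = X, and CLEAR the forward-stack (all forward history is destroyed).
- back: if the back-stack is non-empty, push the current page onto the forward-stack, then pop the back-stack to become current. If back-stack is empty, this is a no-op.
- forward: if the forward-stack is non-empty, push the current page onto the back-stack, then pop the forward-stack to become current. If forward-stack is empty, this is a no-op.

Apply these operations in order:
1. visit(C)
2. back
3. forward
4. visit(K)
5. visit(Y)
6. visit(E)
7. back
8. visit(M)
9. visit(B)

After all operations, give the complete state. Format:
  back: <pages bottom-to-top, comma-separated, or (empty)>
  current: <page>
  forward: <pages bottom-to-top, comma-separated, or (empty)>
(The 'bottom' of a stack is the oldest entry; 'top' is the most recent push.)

After 1 (visit(C)): cur=C back=1 fwd=0
After 2 (back): cur=HOME back=0 fwd=1
After 3 (forward): cur=C back=1 fwd=0
After 4 (visit(K)): cur=K back=2 fwd=0
After 5 (visit(Y)): cur=Y back=3 fwd=0
After 6 (visit(E)): cur=E back=4 fwd=0
After 7 (back): cur=Y back=3 fwd=1
After 8 (visit(M)): cur=M back=4 fwd=0
After 9 (visit(B)): cur=B back=5 fwd=0

Answer: back: HOME,C,K,Y,M
current: B
forward: (empty)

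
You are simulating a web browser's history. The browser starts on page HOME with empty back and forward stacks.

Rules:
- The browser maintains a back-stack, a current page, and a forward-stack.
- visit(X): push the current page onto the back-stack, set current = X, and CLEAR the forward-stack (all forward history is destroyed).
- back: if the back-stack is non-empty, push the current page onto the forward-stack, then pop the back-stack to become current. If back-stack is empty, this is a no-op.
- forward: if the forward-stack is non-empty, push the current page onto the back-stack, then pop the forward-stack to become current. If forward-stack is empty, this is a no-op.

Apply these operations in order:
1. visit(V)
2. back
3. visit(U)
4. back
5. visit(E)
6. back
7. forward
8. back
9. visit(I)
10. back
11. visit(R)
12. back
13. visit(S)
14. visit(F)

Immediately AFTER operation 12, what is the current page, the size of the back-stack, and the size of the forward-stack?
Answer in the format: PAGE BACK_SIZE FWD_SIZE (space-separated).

After 1 (visit(V)): cur=V back=1 fwd=0
After 2 (back): cur=HOME back=0 fwd=1
After 3 (visit(U)): cur=U back=1 fwd=0
After 4 (back): cur=HOME back=0 fwd=1
After 5 (visit(E)): cur=E back=1 fwd=0
After 6 (back): cur=HOME back=0 fwd=1
After 7 (forward): cur=E back=1 fwd=0
After 8 (back): cur=HOME back=0 fwd=1
After 9 (visit(I)): cur=I back=1 fwd=0
After 10 (back): cur=HOME back=0 fwd=1
After 11 (visit(R)): cur=R back=1 fwd=0
After 12 (back): cur=HOME back=0 fwd=1

HOME 0 1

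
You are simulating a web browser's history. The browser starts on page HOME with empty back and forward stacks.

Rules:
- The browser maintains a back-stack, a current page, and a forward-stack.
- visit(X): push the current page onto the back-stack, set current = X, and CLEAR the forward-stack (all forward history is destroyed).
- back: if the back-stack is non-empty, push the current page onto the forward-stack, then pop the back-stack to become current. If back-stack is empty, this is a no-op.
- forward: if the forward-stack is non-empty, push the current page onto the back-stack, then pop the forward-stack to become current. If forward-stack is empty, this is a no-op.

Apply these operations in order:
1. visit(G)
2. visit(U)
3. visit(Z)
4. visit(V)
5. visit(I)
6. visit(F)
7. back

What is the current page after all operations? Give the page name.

After 1 (visit(G)): cur=G back=1 fwd=0
After 2 (visit(U)): cur=U back=2 fwd=0
After 3 (visit(Z)): cur=Z back=3 fwd=0
After 4 (visit(V)): cur=V back=4 fwd=0
After 5 (visit(I)): cur=I back=5 fwd=0
After 6 (visit(F)): cur=F back=6 fwd=0
After 7 (back): cur=I back=5 fwd=1

Answer: I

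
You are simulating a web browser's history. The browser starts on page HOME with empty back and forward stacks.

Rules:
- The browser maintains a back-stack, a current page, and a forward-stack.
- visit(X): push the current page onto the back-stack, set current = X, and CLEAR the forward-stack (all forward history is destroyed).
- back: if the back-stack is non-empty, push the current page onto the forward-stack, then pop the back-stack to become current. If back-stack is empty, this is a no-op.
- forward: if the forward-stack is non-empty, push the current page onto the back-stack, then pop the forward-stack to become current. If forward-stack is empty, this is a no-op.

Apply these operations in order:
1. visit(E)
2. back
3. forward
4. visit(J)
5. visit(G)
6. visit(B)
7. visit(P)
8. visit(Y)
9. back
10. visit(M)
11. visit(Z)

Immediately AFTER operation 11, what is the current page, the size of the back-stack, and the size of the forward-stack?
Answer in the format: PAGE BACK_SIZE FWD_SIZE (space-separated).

After 1 (visit(E)): cur=E back=1 fwd=0
After 2 (back): cur=HOME back=0 fwd=1
After 3 (forward): cur=E back=1 fwd=0
After 4 (visit(J)): cur=J back=2 fwd=0
After 5 (visit(G)): cur=G back=3 fwd=0
After 6 (visit(B)): cur=B back=4 fwd=0
After 7 (visit(P)): cur=P back=5 fwd=0
After 8 (visit(Y)): cur=Y back=6 fwd=0
After 9 (back): cur=P back=5 fwd=1
After 10 (visit(M)): cur=M back=6 fwd=0
After 11 (visit(Z)): cur=Z back=7 fwd=0

Z 7 0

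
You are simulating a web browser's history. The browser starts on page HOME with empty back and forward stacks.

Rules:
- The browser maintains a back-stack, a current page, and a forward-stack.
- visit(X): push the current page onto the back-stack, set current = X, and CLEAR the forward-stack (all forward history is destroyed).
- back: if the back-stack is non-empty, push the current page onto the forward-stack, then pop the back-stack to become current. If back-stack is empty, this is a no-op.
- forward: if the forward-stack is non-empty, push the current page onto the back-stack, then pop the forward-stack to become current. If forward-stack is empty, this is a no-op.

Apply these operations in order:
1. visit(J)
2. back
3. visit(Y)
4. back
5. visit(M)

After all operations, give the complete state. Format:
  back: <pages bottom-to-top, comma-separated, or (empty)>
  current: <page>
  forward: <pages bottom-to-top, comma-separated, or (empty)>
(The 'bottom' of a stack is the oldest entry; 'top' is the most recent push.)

Answer: back: HOME
current: M
forward: (empty)

Derivation:
After 1 (visit(J)): cur=J back=1 fwd=0
After 2 (back): cur=HOME back=0 fwd=1
After 3 (visit(Y)): cur=Y back=1 fwd=0
After 4 (back): cur=HOME back=0 fwd=1
After 5 (visit(M)): cur=M back=1 fwd=0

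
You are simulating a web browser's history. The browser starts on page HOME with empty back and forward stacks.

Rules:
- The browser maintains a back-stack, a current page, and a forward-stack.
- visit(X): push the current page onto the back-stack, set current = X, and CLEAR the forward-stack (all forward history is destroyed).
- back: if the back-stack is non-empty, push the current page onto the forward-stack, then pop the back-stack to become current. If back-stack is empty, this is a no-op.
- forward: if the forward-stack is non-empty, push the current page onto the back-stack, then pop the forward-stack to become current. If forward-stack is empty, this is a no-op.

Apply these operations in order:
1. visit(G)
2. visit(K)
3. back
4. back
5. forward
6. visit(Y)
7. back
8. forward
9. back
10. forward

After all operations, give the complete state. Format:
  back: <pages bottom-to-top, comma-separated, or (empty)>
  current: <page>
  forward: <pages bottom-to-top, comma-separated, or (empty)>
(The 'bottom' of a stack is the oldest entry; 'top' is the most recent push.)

Answer: back: HOME,G
current: Y
forward: (empty)

Derivation:
After 1 (visit(G)): cur=G back=1 fwd=0
After 2 (visit(K)): cur=K back=2 fwd=0
After 3 (back): cur=G back=1 fwd=1
After 4 (back): cur=HOME back=0 fwd=2
After 5 (forward): cur=G back=1 fwd=1
After 6 (visit(Y)): cur=Y back=2 fwd=0
After 7 (back): cur=G back=1 fwd=1
After 8 (forward): cur=Y back=2 fwd=0
After 9 (back): cur=G back=1 fwd=1
After 10 (forward): cur=Y back=2 fwd=0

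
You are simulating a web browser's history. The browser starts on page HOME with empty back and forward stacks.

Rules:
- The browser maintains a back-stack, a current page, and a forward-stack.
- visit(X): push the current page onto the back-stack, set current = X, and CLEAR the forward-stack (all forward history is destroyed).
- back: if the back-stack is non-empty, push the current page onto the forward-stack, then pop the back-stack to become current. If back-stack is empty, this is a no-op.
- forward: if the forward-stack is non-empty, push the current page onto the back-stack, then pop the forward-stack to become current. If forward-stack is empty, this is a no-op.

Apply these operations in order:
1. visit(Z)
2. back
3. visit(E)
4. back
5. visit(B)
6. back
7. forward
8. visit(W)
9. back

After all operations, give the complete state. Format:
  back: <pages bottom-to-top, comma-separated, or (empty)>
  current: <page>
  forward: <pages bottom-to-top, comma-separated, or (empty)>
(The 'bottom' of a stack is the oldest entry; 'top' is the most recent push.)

Answer: back: HOME
current: B
forward: W

Derivation:
After 1 (visit(Z)): cur=Z back=1 fwd=0
After 2 (back): cur=HOME back=0 fwd=1
After 3 (visit(E)): cur=E back=1 fwd=0
After 4 (back): cur=HOME back=0 fwd=1
After 5 (visit(B)): cur=B back=1 fwd=0
After 6 (back): cur=HOME back=0 fwd=1
After 7 (forward): cur=B back=1 fwd=0
After 8 (visit(W)): cur=W back=2 fwd=0
After 9 (back): cur=B back=1 fwd=1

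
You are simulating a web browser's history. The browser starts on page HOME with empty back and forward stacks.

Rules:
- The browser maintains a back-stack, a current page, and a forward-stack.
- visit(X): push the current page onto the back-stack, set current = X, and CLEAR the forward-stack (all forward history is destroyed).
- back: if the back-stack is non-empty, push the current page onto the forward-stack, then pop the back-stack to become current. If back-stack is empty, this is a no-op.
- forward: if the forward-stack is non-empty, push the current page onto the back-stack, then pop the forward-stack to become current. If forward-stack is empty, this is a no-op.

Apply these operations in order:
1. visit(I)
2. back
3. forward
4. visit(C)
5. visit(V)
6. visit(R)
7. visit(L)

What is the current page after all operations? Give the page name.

After 1 (visit(I)): cur=I back=1 fwd=0
After 2 (back): cur=HOME back=0 fwd=1
After 3 (forward): cur=I back=1 fwd=0
After 4 (visit(C)): cur=C back=2 fwd=0
After 5 (visit(V)): cur=V back=3 fwd=0
After 6 (visit(R)): cur=R back=4 fwd=0
After 7 (visit(L)): cur=L back=5 fwd=0

Answer: L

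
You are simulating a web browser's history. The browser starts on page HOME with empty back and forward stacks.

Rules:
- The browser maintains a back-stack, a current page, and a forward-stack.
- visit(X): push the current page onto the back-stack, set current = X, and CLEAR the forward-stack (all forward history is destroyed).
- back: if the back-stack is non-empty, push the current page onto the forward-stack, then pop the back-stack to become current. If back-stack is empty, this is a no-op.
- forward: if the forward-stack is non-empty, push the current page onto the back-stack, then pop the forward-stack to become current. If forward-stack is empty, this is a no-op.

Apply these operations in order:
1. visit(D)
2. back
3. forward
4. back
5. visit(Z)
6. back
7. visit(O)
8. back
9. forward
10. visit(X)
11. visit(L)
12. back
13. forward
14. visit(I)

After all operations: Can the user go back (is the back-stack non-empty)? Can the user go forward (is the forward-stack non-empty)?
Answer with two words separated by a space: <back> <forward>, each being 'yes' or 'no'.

After 1 (visit(D)): cur=D back=1 fwd=0
After 2 (back): cur=HOME back=0 fwd=1
After 3 (forward): cur=D back=1 fwd=0
After 4 (back): cur=HOME back=0 fwd=1
After 5 (visit(Z)): cur=Z back=1 fwd=0
After 6 (back): cur=HOME back=0 fwd=1
After 7 (visit(O)): cur=O back=1 fwd=0
After 8 (back): cur=HOME back=0 fwd=1
After 9 (forward): cur=O back=1 fwd=0
After 10 (visit(X)): cur=X back=2 fwd=0
After 11 (visit(L)): cur=L back=3 fwd=0
After 12 (back): cur=X back=2 fwd=1
After 13 (forward): cur=L back=3 fwd=0
After 14 (visit(I)): cur=I back=4 fwd=0

Answer: yes no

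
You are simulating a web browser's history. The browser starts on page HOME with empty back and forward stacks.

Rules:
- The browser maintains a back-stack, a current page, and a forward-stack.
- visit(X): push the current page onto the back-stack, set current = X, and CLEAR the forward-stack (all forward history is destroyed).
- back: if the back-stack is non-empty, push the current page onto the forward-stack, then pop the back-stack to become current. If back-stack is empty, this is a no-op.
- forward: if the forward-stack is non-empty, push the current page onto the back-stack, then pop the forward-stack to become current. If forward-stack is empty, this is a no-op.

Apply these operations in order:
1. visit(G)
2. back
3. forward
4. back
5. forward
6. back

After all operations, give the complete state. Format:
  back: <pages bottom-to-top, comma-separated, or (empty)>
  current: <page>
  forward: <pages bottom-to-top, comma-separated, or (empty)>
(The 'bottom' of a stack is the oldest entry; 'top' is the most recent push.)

Answer: back: (empty)
current: HOME
forward: G

Derivation:
After 1 (visit(G)): cur=G back=1 fwd=0
After 2 (back): cur=HOME back=0 fwd=1
After 3 (forward): cur=G back=1 fwd=0
After 4 (back): cur=HOME back=0 fwd=1
After 5 (forward): cur=G back=1 fwd=0
After 6 (back): cur=HOME back=0 fwd=1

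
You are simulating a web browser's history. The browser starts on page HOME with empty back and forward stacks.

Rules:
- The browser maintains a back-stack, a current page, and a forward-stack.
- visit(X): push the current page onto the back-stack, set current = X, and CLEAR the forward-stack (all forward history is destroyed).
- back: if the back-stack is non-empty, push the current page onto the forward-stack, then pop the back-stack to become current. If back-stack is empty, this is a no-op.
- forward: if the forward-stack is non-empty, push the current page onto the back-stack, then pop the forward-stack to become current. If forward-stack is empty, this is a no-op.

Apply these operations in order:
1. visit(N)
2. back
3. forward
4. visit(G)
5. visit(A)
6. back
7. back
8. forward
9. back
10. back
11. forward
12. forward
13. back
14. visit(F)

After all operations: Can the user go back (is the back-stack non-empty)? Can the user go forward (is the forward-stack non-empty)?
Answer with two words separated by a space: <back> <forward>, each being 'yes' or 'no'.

After 1 (visit(N)): cur=N back=1 fwd=0
After 2 (back): cur=HOME back=0 fwd=1
After 3 (forward): cur=N back=1 fwd=0
After 4 (visit(G)): cur=G back=2 fwd=0
After 5 (visit(A)): cur=A back=3 fwd=0
After 6 (back): cur=G back=2 fwd=1
After 7 (back): cur=N back=1 fwd=2
After 8 (forward): cur=G back=2 fwd=1
After 9 (back): cur=N back=1 fwd=2
After 10 (back): cur=HOME back=0 fwd=3
After 11 (forward): cur=N back=1 fwd=2
After 12 (forward): cur=G back=2 fwd=1
After 13 (back): cur=N back=1 fwd=2
After 14 (visit(F)): cur=F back=2 fwd=0

Answer: yes no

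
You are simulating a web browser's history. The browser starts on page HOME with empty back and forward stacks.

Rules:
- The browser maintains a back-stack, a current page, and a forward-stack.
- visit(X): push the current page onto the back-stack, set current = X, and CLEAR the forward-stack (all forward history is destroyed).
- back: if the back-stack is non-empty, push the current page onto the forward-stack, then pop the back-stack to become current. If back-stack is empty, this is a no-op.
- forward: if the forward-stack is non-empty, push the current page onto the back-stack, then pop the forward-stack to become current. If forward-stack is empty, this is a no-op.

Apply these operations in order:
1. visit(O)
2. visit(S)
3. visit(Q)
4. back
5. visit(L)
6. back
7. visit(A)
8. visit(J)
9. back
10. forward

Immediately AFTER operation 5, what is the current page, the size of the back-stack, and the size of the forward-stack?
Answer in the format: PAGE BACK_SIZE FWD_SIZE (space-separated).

After 1 (visit(O)): cur=O back=1 fwd=0
After 2 (visit(S)): cur=S back=2 fwd=0
After 3 (visit(Q)): cur=Q back=3 fwd=0
After 4 (back): cur=S back=2 fwd=1
After 5 (visit(L)): cur=L back=3 fwd=0

L 3 0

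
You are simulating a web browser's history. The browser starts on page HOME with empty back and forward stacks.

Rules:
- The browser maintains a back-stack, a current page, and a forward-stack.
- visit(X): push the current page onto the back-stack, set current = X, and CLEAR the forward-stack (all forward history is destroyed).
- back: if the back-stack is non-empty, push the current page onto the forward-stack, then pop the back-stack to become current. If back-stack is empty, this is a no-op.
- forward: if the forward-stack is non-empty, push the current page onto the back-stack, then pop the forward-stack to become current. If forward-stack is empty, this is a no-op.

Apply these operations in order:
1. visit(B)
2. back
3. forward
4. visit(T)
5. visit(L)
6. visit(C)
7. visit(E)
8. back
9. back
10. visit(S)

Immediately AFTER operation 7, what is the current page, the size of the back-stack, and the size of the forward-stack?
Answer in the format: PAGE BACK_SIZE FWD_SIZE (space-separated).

After 1 (visit(B)): cur=B back=1 fwd=0
After 2 (back): cur=HOME back=0 fwd=1
After 3 (forward): cur=B back=1 fwd=0
After 4 (visit(T)): cur=T back=2 fwd=0
After 5 (visit(L)): cur=L back=3 fwd=0
After 6 (visit(C)): cur=C back=4 fwd=0
After 7 (visit(E)): cur=E back=5 fwd=0

E 5 0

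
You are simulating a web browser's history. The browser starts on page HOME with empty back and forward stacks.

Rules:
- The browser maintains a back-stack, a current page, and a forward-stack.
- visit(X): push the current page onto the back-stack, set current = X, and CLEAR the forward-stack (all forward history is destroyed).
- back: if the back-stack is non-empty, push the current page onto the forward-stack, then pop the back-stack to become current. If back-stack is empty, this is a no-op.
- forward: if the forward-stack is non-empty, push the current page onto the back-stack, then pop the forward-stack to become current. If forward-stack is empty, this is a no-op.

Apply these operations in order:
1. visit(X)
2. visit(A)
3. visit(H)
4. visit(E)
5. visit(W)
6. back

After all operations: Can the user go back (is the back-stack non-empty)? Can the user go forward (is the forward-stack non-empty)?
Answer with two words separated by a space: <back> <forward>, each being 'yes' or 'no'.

After 1 (visit(X)): cur=X back=1 fwd=0
After 2 (visit(A)): cur=A back=2 fwd=0
After 3 (visit(H)): cur=H back=3 fwd=0
After 4 (visit(E)): cur=E back=4 fwd=0
After 5 (visit(W)): cur=W back=5 fwd=0
After 6 (back): cur=E back=4 fwd=1

Answer: yes yes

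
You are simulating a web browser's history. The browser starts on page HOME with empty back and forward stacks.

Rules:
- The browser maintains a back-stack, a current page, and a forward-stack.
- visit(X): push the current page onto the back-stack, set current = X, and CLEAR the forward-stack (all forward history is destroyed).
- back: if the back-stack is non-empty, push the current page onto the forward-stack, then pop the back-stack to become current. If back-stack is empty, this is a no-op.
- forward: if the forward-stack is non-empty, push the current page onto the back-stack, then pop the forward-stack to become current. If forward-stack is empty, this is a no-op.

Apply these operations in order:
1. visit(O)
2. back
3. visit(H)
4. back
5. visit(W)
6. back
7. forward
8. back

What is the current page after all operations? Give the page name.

Answer: HOME

Derivation:
After 1 (visit(O)): cur=O back=1 fwd=0
After 2 (back): cur=HOME back=0 fwd=1
After 3 (visit(H)): cur=H back=1 fwd=0
After 4 (back): cur=HOME back=0 fwd=1
After 5 (visit(W)): cur=W back=1 fwd=0
After 6 (back): cur=HOME back=0 fwd=1
After 7 (forward): cur=W back=1 fwd=0
After 8 (back): cur=HOME back=0 fwd=1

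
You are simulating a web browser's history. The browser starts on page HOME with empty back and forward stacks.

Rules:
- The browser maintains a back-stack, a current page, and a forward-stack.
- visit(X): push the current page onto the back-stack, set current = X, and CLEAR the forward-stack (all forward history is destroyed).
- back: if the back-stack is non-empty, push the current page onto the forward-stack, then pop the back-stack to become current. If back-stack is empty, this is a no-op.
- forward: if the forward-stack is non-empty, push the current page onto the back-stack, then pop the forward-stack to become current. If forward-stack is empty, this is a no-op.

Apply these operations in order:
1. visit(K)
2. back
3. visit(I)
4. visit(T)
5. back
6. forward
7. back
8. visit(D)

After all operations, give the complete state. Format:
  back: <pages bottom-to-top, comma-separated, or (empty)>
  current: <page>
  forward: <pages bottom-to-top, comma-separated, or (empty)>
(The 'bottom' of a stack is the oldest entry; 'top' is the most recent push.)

Answer: back: HOME,I
current: D
forward: (empty)

Derivation:
After 1 (visit(K)): cur=K back=1 fwd=0
After 2 (back): cur=HOME back=0 fwd=1
After 3 (visit(I)): cur=I back=1 fwd=0
After 4 (visit(T)): cur=T back=2 fwd=0
After 5 (back): cur=I back=1 fwd=1
After 6 (forward): cur=T back=2 fwd=0
After 7 (back): cur=I back=1 fwd=1
After 8 (visit(D)): cur=D back=2 fwd=0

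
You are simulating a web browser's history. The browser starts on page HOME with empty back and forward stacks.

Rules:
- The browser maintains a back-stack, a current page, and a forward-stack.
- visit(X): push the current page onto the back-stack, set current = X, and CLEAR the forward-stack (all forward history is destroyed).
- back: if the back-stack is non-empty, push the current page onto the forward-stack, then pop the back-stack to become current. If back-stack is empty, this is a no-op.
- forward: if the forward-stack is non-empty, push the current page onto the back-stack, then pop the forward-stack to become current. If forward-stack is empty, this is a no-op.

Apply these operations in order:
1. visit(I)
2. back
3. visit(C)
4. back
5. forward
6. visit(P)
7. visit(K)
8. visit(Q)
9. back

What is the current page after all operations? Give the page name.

After 1 (visit(I)): cur=I back=1 fwd=0
After 2 (back): cur=HOME back=0 fwd=1
After 3 (visit(C)): cur=C back=1 fwd=0
After 4 (back): cur=HOME back=0 fwd=1
After 5 (forward): cur=C back=1 fwd=0
After 6 (visit(P)): cur=P back=2 fwd=0
After 7 (visit(K)): cur=K back=3 fwd=0
After 8 (visit(Q)): cur=Q back=4 fwd=0
After 9 (back): cur=K back=3 fwd=1

Answer: K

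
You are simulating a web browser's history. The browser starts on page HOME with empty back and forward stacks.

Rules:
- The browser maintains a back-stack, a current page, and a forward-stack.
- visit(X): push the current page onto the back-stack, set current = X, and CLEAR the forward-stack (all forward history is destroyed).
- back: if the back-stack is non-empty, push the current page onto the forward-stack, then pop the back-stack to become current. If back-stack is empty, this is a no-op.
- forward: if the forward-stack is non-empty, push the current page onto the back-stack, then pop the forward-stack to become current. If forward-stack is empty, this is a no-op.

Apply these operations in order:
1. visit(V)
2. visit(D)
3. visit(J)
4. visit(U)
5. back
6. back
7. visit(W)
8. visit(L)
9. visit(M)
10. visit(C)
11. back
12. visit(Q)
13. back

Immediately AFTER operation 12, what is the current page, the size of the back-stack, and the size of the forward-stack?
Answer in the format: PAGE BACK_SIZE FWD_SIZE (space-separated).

After 1 (visit(V)): cur=V back=1 fwd=0
After 2 (visit(D)): cur=D back=2 fwd=0
After 3 (visit(J)): cur=J back=3 fwd=0
After 4 (visit(U)): cur=U back=4 fwd=0
After 5 (back): cur=J back=3 fwd=1
After 6 (back): cur=D back=2 fwd=2
After 7 (visit(W)): cur=W back=3 fwd=0
After 8 (visit(L)): cur=L back=4 fwd=0
After 9 (visit(M)): cur=M back=5 fwd=0
After 10 (visit(C)): cur=C back=6 fwd=0
After 11 (back): cur=M back=5 fwd=1
After 12 (visit(Q)): cur=Q back=6 fwd=0

Q 6 0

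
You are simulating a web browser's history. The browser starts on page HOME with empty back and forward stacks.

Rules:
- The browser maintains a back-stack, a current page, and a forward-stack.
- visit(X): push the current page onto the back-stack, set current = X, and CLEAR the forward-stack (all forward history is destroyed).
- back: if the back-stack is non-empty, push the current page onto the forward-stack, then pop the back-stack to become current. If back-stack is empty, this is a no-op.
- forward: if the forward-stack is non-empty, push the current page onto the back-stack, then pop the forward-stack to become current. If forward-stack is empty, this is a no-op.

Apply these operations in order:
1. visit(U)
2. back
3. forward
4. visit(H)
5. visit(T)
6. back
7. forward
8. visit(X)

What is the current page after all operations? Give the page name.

After 1 (visit(U)): cur=U back=1 fwd=0
After 2 (back): cur=HOME back=0 fwd=1
After 3 (forward): cur=U back=1 fwd=0
After 4 (visit(H)): cur=H back=2 fwd=0
After 5 (visit(T)): cur=T back=3 fwd=0
After 6 (back): cur=H back=2 fwd=1
After 7 (forward): cur=T back=3 fwd=0
After 8 (visit(X)): cur=X back=4 fwd=0

Answer: X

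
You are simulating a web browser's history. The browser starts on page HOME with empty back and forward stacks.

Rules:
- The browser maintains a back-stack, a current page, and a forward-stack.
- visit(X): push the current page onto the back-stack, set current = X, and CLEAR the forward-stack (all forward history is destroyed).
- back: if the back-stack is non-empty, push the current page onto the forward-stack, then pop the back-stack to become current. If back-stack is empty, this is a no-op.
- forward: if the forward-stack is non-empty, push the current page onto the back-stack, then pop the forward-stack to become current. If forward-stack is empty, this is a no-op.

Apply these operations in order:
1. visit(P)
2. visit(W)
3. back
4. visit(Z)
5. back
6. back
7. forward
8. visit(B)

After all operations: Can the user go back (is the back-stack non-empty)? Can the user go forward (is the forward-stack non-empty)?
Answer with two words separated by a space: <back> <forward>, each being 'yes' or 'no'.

Answer: yes no

Derivation:
After 1 (visit(P)): cur=P back=1 fwd=0
After 2 (visit(W)): cur=W back=2 fwd=0
After 3 (back): cur=P back=1 fwd=1
After 4 (visit(Z)): cur=Z back=2 fwd=0
After 5 (back): cur=P back=1 fwd=1
After 6 (back): cur=HOME back=0 fwd=2
After 7 (forward): cur=P back=1 fwd=1
After 8 (visit(B)): cur=B back=2 fwd=0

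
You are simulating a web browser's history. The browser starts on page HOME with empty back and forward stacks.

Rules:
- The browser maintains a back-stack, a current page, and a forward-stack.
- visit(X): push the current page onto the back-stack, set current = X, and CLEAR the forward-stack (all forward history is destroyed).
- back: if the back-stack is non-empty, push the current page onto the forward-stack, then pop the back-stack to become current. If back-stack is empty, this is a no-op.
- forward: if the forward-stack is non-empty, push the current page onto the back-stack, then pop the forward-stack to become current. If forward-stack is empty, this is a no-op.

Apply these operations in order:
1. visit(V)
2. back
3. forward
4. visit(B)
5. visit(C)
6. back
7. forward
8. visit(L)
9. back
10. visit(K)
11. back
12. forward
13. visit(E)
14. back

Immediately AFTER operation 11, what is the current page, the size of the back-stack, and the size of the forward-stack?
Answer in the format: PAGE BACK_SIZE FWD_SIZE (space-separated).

After 1 (visit(V)): cur=V back=1 fwd=0
After 2 (back): cur=HOME back=0 fwd=1
After 3 (forward): cur=V back=1 fwd=0
After 4 (visit(B)): cur=B back=2 fwd=0
After 5 (visit(C)): cur=C back=3 fwd=0
After 6 (back): cur=B back=2 fwd=1
After 7 (forward): cur=C back=3 fwd=0
After 8 (visit(L)): cur=L back=4 fwd=0
After 9 (back): cur=C back=3 fwd=1
After 10 (visit(K)): cur=K back=4 fwd=0
After 11 (back): cur=C back=3 fwd=1

C 3 1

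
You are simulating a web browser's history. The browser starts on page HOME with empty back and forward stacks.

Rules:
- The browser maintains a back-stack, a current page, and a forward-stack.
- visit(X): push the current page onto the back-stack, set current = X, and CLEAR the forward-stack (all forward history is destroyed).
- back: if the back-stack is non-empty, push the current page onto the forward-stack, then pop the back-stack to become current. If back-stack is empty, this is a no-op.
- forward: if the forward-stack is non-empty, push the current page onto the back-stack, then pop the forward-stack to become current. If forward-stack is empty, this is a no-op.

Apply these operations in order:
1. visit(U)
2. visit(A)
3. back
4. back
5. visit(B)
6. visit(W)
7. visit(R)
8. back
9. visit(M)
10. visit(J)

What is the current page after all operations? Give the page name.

After 1 (visit(U)): cur=U back=1 fwd=0
After 2 (visit(A)): cur=A back=2 fwd=0
After 3 (back): cur=U back=1 fwd=1
After 4 (back): cur=HOME back=0 fwd=2
After 5 (visit(B)): cur=B back=1 fwd=0
After 6 (visit(W)): cur=W back=2 fwd=0
After 7 (visit(R)): cur=R back=3 fwd=0
After 8 (back): cur=W back=2 fwd=1
After 9 (visit(M)): cur=M back=3 fwd=0
After 10 (visit(J)): cur=J back=4 fwd=0

Answer: J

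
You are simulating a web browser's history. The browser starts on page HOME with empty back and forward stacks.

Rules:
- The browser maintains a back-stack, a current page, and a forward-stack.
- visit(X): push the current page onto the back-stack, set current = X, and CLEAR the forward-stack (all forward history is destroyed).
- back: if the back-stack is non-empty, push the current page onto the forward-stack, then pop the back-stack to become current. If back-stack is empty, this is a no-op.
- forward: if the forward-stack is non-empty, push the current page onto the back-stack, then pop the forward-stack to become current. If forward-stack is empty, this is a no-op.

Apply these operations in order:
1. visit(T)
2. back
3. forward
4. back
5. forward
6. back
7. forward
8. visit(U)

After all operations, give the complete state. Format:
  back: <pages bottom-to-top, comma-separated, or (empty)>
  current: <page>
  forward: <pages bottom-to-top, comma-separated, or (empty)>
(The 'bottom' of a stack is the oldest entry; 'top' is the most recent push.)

After 1 (visit(T)): cur=T back=1 fwd=0
After 2 (back): cur=HOME back=0 fwd=1
After 3 (forward): cur=T back=1 fwd=0
After 4 (back): cur=HOME back=0 fwd=1
After 5 (forward): cur=T back=1 fwd=0
After 6 (back): cur=HOME back=0 fwd=1
After 7 (forward): cur=T back=1 fwd=0
After 8 (visit(U)): cur=U back=2 fwd=0

Answer: back: HOME,T
current: U
forward: (empty)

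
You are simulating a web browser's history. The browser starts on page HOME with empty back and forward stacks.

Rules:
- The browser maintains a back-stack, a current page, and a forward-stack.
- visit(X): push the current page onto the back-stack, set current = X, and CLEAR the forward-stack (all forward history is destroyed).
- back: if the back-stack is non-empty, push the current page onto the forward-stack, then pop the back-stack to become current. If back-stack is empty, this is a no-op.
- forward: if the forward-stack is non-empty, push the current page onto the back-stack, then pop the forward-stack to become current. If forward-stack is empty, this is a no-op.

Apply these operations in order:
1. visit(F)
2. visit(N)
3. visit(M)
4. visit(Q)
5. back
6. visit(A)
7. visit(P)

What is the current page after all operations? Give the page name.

Answer: P

Derivation:
After 1 (visit(F)): cur=F back=1 fwd=0
After 2 (visit(N)): cur=N back=2 fwd=0
After 3 (visit(M)): cur=M back=3 fwd=0
After 4 (visit(Q)): cur=Q back=4 fwd=0
After 5 (back): cur=M back=3 fwd=1
After 6 (visit(A)): cur=A back=4 fwd=0
After 7 (visit(P)): cur=P back=5 fwd=0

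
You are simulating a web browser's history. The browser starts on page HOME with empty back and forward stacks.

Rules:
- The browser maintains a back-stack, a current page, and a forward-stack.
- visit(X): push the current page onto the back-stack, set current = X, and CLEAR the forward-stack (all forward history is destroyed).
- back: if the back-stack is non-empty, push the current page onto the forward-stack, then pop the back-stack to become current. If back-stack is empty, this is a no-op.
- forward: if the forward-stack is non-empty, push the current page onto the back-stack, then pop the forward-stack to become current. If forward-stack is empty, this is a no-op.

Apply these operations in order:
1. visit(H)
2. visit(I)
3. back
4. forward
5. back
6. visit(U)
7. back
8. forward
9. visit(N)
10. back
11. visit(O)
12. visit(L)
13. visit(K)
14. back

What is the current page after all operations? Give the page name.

After 1 (visit(H)): cur=H back=1 fwd=0
After 2 (visit(I)): cur=I back=2 fwd=0
After 3 (back): cur=H back=1 fwd=1
After 4 (forward): cur=I back=2 fwd=0
After 5 (back): cur=H back=1 fwd=1
After 6 (visit(U)): cur=U back=2 fwd=0
After 7 (back): cur=H back=1 fwd=1
After 8 (forward): cur=U back=2 fwd=0
After 9 (visit(N)): cur=N back=3 fwd=0
After 10 (back): cur=U back=2 fwd=1
After 11 (visit(O)): cur=O back=3 fwd=0
After 12 (visit(L)): cur=L back=4 fwd=0
After 13 (visit(K)): cur=K back=5 fwd=0
After 14 (back): cur=L back=4 fwd=1

Answer: L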